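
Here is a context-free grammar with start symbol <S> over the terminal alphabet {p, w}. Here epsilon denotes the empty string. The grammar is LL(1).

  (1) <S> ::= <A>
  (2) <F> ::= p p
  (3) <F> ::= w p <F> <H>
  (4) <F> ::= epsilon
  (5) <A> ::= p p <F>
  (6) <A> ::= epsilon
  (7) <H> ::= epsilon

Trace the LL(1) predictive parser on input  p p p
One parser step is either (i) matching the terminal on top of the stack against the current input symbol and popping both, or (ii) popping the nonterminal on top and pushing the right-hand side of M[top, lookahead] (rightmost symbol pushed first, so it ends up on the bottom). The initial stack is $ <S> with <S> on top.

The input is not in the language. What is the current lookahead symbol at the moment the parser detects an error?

     Stack      Input    Action
  1  $ <S>      p p p $  expand <S> ::= <A>
  2  $ <A>      p p p $  expand <A> ::= p p <F>
  3  $ <F> p p  p p p $  match p
  4  $ <F> p    p p $    match p
  5  $ <F>      p $      expand <F> ::= p p
  6  $ p p      p $      match p
  7  $ p        $        error: top is terminal p but lookahead is $

$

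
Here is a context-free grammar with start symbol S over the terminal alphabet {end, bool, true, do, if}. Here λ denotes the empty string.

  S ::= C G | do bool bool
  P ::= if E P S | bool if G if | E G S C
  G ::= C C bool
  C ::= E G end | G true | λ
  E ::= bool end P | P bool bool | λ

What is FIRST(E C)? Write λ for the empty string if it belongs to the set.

{λ, bool, if}

FIRST(S): from S::=C G we get {bool, if}; from S::=do bool bool we get {do}. So FIRST(S) = {bool, do, if}.
FIRST(P): from P::=if E P S we get {if}; from P::=bool if G if we get {bool}; from P::=E G S C we get {bool, if}. So FIRST(P) = {bool, if}.
FIRST(E): from E::=bool end P we get {bool}; from E::=P bool bool we get {bool, if}; from E::=λ we get {λ}. So FIRST(E) = {λ, bool, if}.
FIRST(G): from G::=C C bool we get {bool, if}. So FIRST(G) = {bool, if}.
FIRST(C): from C::=E G end we get {bool, if}; from C::=G true we get {bool, if}; from C::=λ we get {λ}. So FIRST(C) = {λ, bool, if}.
FIRST(E C): take FIRST of each symbol in turn, carrying on past any symbol whose FIRST contains λ; result {λ, bool, if}.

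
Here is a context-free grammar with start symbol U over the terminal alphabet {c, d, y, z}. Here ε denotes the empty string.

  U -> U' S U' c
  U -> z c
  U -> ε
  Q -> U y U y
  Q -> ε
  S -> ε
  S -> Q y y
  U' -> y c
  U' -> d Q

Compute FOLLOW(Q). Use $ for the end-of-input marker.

{c, d, y, z}

FIRST(U'): from U'->y c we get {y}; from U'->d Q we get {d}. So FIRST(U') = {d, y}.
FIRST(U): from U->U' S U' c we get {d, y}; from U->z c we get {z}; from U->ε we get {ε}. So FIRST(U) = {ε, d, y, z}.
FIRST(Q): from Q->U y U y we get {d, y, z}; from Q->ε we get {ε}. So FIRST(Q) = {ε, d, y, z}.
FIRST(S): from S->ε we get {ε}; from S->Q y y we get {d, y, z}. So FIRST(S) = {ε, d, y, z}.
FOLLOW(U) includes $ since U is the start symbol.
FOLLOW(U): in Q->U y U y (occurrence 1), U is followed by y U y with FIRST {y}; in Q->U y U y (occurrence 2), U is followed by y with FIRST {y}. Thus FOLLOW(U) = {$, y}.
FOLLOW(S): in U->U' S U' c, S is followed by U' c with FIRST {d, y}. Thus FOLLOW(S) = {d, y}.
FOLLOW(U'): in U->U' S U' c (occurrence 1), U' is followed by S U' c with FIRST {d, y, z}; in U->U' S U' c (occurrence 2), U' is followed by c with FIRST {c}. Thus FOLLOW(U') = {c, d, y, z}.
FOLLOW(Q): in S->Q y y, Q is followed by y y with FIRST {y}; in U'->d Q, the suffix after Q is empty, so FOLLOW(Q) ⊇ FOLLOW(U') = {c, d, y, z}. Thus FOLLOW(Q) = {c, d, y, z}.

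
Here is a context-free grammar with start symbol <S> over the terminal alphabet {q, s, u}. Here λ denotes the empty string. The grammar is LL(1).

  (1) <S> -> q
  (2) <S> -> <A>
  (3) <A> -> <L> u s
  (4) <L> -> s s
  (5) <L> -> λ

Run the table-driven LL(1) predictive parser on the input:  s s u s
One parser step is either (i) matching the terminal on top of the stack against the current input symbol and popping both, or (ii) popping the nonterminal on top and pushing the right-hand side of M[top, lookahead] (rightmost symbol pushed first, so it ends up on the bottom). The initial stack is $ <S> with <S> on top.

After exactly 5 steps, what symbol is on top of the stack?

     Stack      Input      Action
  1  $ <S>      s s u s $  expand <S> -> <A>
  2  $ <A>      s s u s $  expand <A> -> <L> u s
  3  $ s u <L>  s s u s $  expand <L> -> s s
  4  $ s u s s  s s u s $  match s
  5  $ s u s    s u s $    match s
Stack after step 5: $ s u (top = u).

u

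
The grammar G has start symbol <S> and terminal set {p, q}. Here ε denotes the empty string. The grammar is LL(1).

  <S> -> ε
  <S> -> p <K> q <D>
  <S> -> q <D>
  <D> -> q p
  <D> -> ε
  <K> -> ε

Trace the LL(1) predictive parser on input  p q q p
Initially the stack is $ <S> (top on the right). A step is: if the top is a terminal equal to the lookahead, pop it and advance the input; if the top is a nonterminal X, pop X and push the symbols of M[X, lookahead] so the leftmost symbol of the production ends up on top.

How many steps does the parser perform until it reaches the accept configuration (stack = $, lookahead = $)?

     Stack          Input      Action
  1  $ <S>          p q q p $  expand <S> -> p <K> q <D>
  2  $ <D> q <K> p  p q q p $  match p
  3  $ <D> q <K>    q q p $    expand <K> -> ε
  4  $ <D> q        q q p $    match q
  5  $ <D>          q p $      expand <D> -> q p
  6  $ p q          q p $      match q
  7  $ p            p $        match p
Accept reached after 7 steps.

7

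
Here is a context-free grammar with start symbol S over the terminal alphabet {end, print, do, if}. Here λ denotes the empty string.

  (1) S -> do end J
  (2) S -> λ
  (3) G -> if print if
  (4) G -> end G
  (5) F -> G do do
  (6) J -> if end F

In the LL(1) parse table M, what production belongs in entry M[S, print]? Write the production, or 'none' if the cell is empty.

FIRST(S): from S->do end J we get {do}; from S->λ we get {λ}. So FIRST(S) = {λ, do}.
FIRST(G): from G->if print if we get {if}; from G->end G we get {end}. So FIRST(G) = {end, if}.
FIRST(J): from J->if end F we get {if}. So FIRST(J) = {if}.
FIRST(F): from F->G do do we get {end, if}. So FIRST(F) = {end, if}.
FOLLOW(S) includes $ since S is the start symbol.
FOLLOW(S): S appears on no right-hand side. Thus FOLLOW(S) = {$}.
For S -> do end J: FIRST(do end J) = {do}, so it goes in M[S, t] for t ∈ {do}.
For S -> λ: FIRST(λ) = {λ}, so it goes in M[S, t] for t ∈ {}; since λ ∈ FIRST, also for every t ∈ FOLLOW(S) = {$}.
None of these place a production in M[S, print].

none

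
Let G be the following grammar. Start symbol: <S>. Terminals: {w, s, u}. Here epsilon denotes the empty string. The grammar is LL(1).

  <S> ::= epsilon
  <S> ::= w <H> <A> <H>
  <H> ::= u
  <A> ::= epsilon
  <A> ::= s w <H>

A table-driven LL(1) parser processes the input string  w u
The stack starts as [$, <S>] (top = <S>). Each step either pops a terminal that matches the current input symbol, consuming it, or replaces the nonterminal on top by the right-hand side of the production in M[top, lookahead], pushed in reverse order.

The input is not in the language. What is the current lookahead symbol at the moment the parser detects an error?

$

step 1: stack=$ <S>  input=w u $  — expand <S> ::= w <H> <A> <H>
step 2: stack=$ <H> <A> <H> w  input=w u $  — match w
step 3: stack=$ <H> <A> <H>  input=u $  — expand <H> ::= u
step 4: stack=$ <H> <A> u  input=u $  — match u
step 5: stack=$ <H> <A>  input=$  — error: M[<A>, $] is empty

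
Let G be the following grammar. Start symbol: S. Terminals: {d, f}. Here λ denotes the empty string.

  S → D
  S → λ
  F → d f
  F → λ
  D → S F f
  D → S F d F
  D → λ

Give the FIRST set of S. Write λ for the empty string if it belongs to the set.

{λ, d, f}

FIRST(F): from F→d f we get {d}; from F→λ we get {λ}. So FIRST(F) = {λ, d}.
FIRST(S): from S→D we get {λ, d, f}; from S→λ we get {λ}. So FIRST(S) = {λ, d, f}.
FIRST(D): from D→S F f we get {d, f}; from D→S F d F we get {d, f}; from D→λ we get {λ}. So FIRST(D) = {λ, d, f}.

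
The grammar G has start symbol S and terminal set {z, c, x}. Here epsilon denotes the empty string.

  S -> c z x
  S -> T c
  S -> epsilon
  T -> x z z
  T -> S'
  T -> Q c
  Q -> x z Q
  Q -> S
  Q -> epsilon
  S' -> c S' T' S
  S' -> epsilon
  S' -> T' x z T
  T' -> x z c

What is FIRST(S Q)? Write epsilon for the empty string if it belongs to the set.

{epsilon, c, x}

FIRST(T') = {x}
FIRST(S') = {epsilon, c, x}  (via T' x z T)
FIRST(S) = {epsilon, c, x}  (via T c)
FIRST(Q) = {epsilon, c, x}  (via S)
FIRST(T) = {epsilon, c, x}  (via S', Q c)
FIRST(S Q): take FIRST of each symbol in turn, carrying on past any symbol whose FIRST contains epsilon; result {epsilon, c, x}.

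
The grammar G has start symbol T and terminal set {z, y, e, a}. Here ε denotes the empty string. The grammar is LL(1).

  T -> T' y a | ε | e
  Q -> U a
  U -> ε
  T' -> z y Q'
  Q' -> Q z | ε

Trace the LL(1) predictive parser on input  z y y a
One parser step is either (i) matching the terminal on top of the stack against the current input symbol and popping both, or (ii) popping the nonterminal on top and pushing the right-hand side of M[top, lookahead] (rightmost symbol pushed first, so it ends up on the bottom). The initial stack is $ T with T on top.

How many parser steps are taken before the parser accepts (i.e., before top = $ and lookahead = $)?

     Stack         Input      Action
  1  $ T           z y y a $  expand T -> T' y a
  2  $ a y T'      z y y a $  expand T' -> z y Q'
  3  $ a y Q' y z  z y y a $  match z
  4  $ a y Q' y    y y a $    match y
  5  $ a y Q'      y a $      expand Q' -> ε
  6  $ a y         y a $      match y
  7  $ a           a $        match a
Accept reached after 7 steps.

7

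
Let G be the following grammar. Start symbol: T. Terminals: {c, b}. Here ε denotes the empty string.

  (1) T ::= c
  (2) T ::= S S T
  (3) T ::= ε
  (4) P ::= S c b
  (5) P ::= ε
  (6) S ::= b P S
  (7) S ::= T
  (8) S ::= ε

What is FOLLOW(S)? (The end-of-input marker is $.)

FIRST(T) = {ε, b, c}  (via S S T)
FIRST(S) = {ε, b, c}  (via T)
FIRST(P) = {ε, b, c}  (via S c b)
FOLLOW(T) includes $ since T is the start symbol.
FOLLOW(T): in T::=S S T, the suffix after T is empty (adds nothing new); in S::=T, the suffix after T is empty, so FOLLOW(T) ⊇ FOLLOW(S) = {$, b, c}. Thus FOLLOW(T) = {$, b, c}.
FOLLOW(S): in T::=S S T (occurrence 1), S is followed by S T with FIRST {ε, b, c}; in T::=S S T (occurrence 1), the suffix after S is nullable, so FOLLOW(S) ⊇ FOLLOW(T) = {$, b, c}; in T::=S S T (occurrence 2), S is followed by T with FIRST {ε, b, c}; in T::=S S T (occurrence 2), the suffix after S is nullable, so FOLLOW(S) ⊇ FOLLOW(T) = {$, b, c}; in P::=S c b, S is followed by c b with FIRST {c}; in S::=b P S, the suffix after S is empty (adds nothing new). Thus FOLLOW(S) = {$, b, c}.
FOLLOW(P): in S::=b P S, P is followed by S with FIRST {ε, b, c}; in S::=b P S, the suffix after P is nullable, so FOLLOW(P) ⊇ FOLLOW(S) = {$, b, c}. Thus FOLLOW(P) = {$, b, c}.

{$, b, c}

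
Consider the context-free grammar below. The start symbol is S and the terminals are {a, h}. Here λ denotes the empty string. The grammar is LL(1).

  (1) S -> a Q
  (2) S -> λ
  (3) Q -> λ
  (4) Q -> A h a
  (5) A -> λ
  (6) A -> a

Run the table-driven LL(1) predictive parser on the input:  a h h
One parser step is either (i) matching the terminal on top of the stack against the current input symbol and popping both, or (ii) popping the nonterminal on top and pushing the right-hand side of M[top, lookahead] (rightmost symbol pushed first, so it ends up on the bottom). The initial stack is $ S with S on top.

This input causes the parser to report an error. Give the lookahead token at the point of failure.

h

step 1: stack=$ S  input=a h h $  — expand S -> a Q
step 2: stack=$ Q a  input=a h h $  — match a
step 3: stack=$ Q  input=h h $  — expand Q -> A h a
step 4: stack=$ a h A  input=h h $  — expand A -> λ
step 5: stack=$ a h  input=h h $  — match h
step 6: stack=$ a  input=h $  — error: top is terminal a but lookahead is h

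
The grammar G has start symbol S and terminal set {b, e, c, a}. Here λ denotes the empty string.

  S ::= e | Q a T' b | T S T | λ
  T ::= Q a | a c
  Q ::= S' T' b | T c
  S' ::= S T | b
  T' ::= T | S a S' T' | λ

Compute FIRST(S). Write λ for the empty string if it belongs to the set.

{λ, a, b, e}

FIRST(S): from S::=e we get {e}; from S::=Q a T' b we get {a, b, e}; from S::=T S T we get {a, b, e}; from S::=λ we get {λ}. So FIRST(S) = {λ, a, b, e}.
FIRST(T): from T::=Q a we get {a, b, e}; from T::=a c we get {a}. So FIRST(T) = {a, b, e}.
FIRST(S'): from S'::=S T we get {a, b, e}; from S'::=b we get {b}. So FIRST(S') = {a, b, e}.
FIRST(T'): from T'::=T we get {a, b, e}; from T'::=S a S' T' we get {a, b, e}; from T'::=λ we get {λ}. So FIRST(T') = {λ, a, b, e}.
FIRST(Q): from Q::=S' T' b we get {a, b, e}; from Q::=T c we get {a, b, e}. So FIRST(Q) = {a, b, e}.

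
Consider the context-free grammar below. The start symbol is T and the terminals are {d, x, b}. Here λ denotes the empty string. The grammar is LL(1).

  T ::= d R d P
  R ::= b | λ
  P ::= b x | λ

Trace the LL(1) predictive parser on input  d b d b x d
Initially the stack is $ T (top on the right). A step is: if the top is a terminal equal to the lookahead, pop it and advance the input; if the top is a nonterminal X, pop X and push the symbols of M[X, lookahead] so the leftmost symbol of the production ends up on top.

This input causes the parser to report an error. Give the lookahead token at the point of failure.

d

     Stack      Input          Action
  1  $ T        d b d b x d $  expand T ::= d R d P
  2  $ P d R d  d b d b x d $  match d
  3  $ P d R    b d b x d $    expand R ::= b
  4  $ P d b    b d b x d $    match b
  5  $ P d      d b x d $      match d
  6  $ P        b x d $        expand P ::= b x
  7  $ x b      b x d $        match b
  8  $ x        x d $          match x
  9  $          d $            error: stack empty but input remains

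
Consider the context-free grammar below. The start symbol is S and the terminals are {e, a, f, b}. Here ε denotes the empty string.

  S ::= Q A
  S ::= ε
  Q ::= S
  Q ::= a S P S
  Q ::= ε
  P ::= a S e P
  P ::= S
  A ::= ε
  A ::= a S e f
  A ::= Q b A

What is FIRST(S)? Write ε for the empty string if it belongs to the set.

{ε, a, b}

FIRST(S): from S::=Q A we get {ε, a, b}; from S::=ε we get {ε}. So FIRST(S) = {ε, a, b}.
FIRST(Q): from Q::=S we get {ε, a, b}; from Q::=a S P S we get {a}; from Q::=ε we get {ε}. So FIRST(Q) = {ε, a, b}.
FIRST(P): from P::=a S e P we get {a}; from P::=S we get {ε, a, b}. So FIRST(P) = {ε, a, b}.
FIRST(A): from A::=ε we get {ε}; from A::=a S e f we get {a}; from A::=Q b A we get {a, b}. So FIRST(A) = {ε, a, b}.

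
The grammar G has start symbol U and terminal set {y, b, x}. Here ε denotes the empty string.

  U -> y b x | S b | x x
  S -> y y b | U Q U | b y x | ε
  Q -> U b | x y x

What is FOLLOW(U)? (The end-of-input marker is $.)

{$, b, x, y}

FIRST(U) = {b, x, y}  (via S b)
FIRST(S) = {ε, b, x, y}  (via U Q U)
FIRST(Q) = {b, x, y}  (via U b)
FOLLOW(U) includes $ since U is the start symbol.
FOLLOW(S): in U->S b, S is followed by b with FIRST {b}. Thus FOLLOW(S) = {b}.
FOLLOW(U): in S->U Q U (occurrence 1), U is followed by Q U with FIRST {b, x, y}; in S->U Q U (occurrence 2), the suffix after U is empty, so FOLLOW(U) ⊇ FOLLOW(S) = {b}; in Q->U b, U is followed by b with FIRST {b}. Thus FOLLOW(U) = {$, b, x, y}.
FOLLOW(Q): in S->U Q U, Q is followed by U with FIRST {b, x, y}. Thus FOLLOW(Q) = {b, x, y}.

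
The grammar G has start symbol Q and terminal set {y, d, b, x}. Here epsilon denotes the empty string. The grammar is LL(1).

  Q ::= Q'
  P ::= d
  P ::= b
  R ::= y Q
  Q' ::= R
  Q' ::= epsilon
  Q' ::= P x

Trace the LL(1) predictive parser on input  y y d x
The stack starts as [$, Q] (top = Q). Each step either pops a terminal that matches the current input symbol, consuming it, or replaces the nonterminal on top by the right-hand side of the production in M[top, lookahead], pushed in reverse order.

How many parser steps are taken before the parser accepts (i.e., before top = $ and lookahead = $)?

13

      Stack  Input      Action
   1  $ Q    y y d x $  expand Q ::= Q'
   2  $ Q'   y y d x $  expand Q' ::= R
   3  $ R    y y d x $  expand R ::= y Q
   4  $ Q y  y y d x $  match y
   5  $ Q    y d x $    expand Q ::= Q'
   6  $ Q'   y d x $    expand Q' ::= R
   7  $ R    y d x $    expand R ::= y Q
   8  $ Q y  y d x $    match y
   9  $ Q    d x $      expand Q ::= Q'
  10  $ Q'   d x $      expand Q' ::= P x
  11  $ x P  d x $      expand P ::= d
  12  $ x d  d x $      match d
  13  $ x    x $        match x
Accept reached after 13 steps.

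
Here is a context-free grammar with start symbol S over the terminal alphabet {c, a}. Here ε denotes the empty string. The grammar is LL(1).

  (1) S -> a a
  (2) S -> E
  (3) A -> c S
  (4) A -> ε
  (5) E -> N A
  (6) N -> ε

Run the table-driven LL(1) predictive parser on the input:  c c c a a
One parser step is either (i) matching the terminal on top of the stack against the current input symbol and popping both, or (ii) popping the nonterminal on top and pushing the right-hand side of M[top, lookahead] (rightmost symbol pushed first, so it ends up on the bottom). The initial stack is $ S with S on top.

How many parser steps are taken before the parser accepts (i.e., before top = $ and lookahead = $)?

18

      Stack  Input        Action
   1  $ S    c c c a a $  expand S -> E
   2  $ E    c c c a a $  expand E -> N A
   3  $ A N  c c c a a $  expand N -> ε
   4  $ A    c c c a a $  expand A -> c S
   5  $ S c  c c c a a $  match c
   6  $ S    c c a a $    expand S -> E
   7  $ E    c c a a $    expand E -> N A
   8  $ A N  c c a a $    expand N -> ε
   9  $ A    c c a a $    expand A -> c S
  10  $ S c  c c a a $    match c
  11  $ S    c a a $      expand S -> E
  12  $ E    c a a $      expand E -> N A
  13  $ A N  c a a $      expand N -> ε
  14  $ A    c a a $      expand A -> c S
  15  $ S c  c a a $      match c
  16  $ S    a a $        expand S -> a a
  17  $ a a  a a $        match a
  18  $ a    a $          match a
Accept reached after 18 steps.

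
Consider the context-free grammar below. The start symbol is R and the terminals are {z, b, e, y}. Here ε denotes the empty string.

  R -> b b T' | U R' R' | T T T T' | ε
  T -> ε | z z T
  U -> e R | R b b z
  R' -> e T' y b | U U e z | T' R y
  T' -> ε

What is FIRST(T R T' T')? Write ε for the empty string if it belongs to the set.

{ε, b, e, z}

FIRST(T): from T->ε we get {ε}; from T->z z T we get {z}. So FIRST(T) = {ε, z}.
FIRST(T'): from T'->ε we get {ε}. So FIRST(T') = {ε}.
FIRST(R): from R->b b T' we get {b}; from R->U R' R' we get {b, e, z}; from R->T T T T' we get {ε, z}; from R->ε we get {ε}. So FIRST(R) = {ε, b, e, z}.
FIRST(U): from U->e R we get {e}; from U->R b b z we get {b, e, z}. So FIRST(U) = {b, e, z}.
FIRST(R'): from R'->e T' y b we get {e}; from R'->U U e z we get {b, e, z}; from R'->T' R y we get {b, e, y, z}. So FIRST(R') = {b, e, y, z}.
FIRST(T R T' T'): take FIRST of each symbol in turn, carrying on past any symbol whose FIRST contains ε; result {ε, b, e, z}.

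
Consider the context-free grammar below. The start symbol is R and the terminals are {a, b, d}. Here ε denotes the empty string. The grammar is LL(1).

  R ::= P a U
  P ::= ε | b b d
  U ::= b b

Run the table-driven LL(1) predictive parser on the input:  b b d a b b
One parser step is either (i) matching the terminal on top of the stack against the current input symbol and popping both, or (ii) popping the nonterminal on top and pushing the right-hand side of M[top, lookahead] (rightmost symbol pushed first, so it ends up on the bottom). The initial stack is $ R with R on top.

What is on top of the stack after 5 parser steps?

a

     Stack        Input          Action
  1  $ R          b b d a b b $  expand R ::= P a U
  2  $ U a P      b b d a b b $  expand P ::= b b d
  3  $ U a d b b  b b d a b b $  match b
  4  $ U a d b    b d a b b $    match b
  5  $ U a d      d a b b $      match d
Stack after step 5: $ U a (top = a).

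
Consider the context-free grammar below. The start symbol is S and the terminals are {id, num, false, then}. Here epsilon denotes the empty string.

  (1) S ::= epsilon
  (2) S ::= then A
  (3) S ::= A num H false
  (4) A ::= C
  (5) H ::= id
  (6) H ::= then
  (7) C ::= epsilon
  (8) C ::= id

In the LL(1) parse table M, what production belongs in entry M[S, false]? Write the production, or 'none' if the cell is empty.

none

FIRST(H): from H::=id we get {id}; from H::=then we get {then}. So FIRST(H) = {id, then}.
FIRST(C): from C::=epsilon we get {epsilon}; from C::=id we get {id}. So FIRST(C) = {epsilon, id}.
FIRST(A): from A::=C we get {epsilon, id}. So FIRST(A) = {epsilon, id}.
FIRST(S): from S::=epsilon we get {epsilon}; from S::=then A we get {then}; from S::=A num H false we get {id, num}. So FIRST(S) = {epsilon, id, num, then}.
FOLLOW(S) includes $ since S is the start symbol.
FOLLOW(S): S appears on no right-hand side. Thus FOLLOW(S) = {$}.
For S ::= epsilon: FIRST(epsilon) = {epsilon}, so it goes in M[S, t] for t ∈ {}; since epsilon ∈ FIRST, also for every t ∈ FOLLOW(S) = {$}.
For S ::= then A: FIRST(then A) = {then}, so it goes in M[S, t] for t ∈ {then}.
For S ::= A num H false: FIRST(A num H false) = {id, num}, so it goes in M[S, t] for t ∈ {id, num}.
None of these place a production in M[S, false].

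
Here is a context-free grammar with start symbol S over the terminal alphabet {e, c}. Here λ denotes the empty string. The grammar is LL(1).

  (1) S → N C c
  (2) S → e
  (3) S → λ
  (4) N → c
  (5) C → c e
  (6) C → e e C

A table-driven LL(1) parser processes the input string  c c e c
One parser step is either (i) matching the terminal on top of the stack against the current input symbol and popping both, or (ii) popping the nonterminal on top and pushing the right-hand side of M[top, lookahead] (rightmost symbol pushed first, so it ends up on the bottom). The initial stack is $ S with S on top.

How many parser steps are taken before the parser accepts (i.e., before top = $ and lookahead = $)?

7

     Stack    Input      Action
  1  $ S      c c e c $  expand S → N C c
  2  $ c C N  c c e c $  expand N → c
  3  $ c C c  c c e c $  match c
  4  $ c C    c e c $    expand C → c e
  5  $ c e c  c e c $    match c
  6  $ c e    e c $      match e
  7  $ c      c $        match c
Accept reached after 7 steps.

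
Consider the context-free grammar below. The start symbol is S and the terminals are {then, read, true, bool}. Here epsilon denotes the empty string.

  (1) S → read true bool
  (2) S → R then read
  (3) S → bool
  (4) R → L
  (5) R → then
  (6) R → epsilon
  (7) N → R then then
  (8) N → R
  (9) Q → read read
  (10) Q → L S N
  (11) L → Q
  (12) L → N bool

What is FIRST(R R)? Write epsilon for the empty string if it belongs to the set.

{epsilon, bool, read, then}

FIRST(S) = {bool, read, then}  (via R then read)
FIRST(R) = {epsilon, bool, read, then}  (via L)
FIRST(N) = {epsilon, bool, read, then}  (via R then then, R)
FIRST(Q) = {bool, read, then}  (via L S N)
FIRST(L) = {bool, read, then}  (via Q, N bool)
FIRST(R R): take FIRST of each symbol in turn, carrying on past any symbol whose FIRST contains epsilon; result {epsilon, bool, read, then}.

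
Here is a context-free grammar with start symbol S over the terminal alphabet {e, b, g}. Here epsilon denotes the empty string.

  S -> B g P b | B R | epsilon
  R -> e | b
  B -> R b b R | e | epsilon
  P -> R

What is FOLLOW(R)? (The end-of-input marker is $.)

FIRST(R): from R->e we get {e}; from R->b we get {b}. So FIRST(R) = {b, e}.
FIRST(B): from B->R b b R we get {b, e}; from B->e we get {e}; from B->epsilon we get {epsilon}. So FIRST(B) = {epsilon, b, e}.
FIRST(P): from P->R we get {b, e}. So FIRST(P) = {b, e}.
FIRST(S): from S->B g P b we get {b, e, g}; from S->B R we get {b, e}; from S->epsilon we get {epsilon}. So FIRST(S) = {epsilon, b, e, g}.
FOLLOW(S) includes $ since S is the start symbol.
FOLLOW(S): S appears on no right-hand side. Thus FOLLOW(S) = {$}.
FOLLOW(B): in S->B g P b, B is followed by g P b with FIRST {g}; in S->B R, B is followed by R with FIRST {b, e}. Thus FOLLOW(B) = {b, e, g}.
FOLLOW(P): in S->B g P b, P is followed by b with FIRST {b}. Thus FOLLOW(P) = {b}.
FOLLOW(R): in S->B R, the suffix after R is empty, so FOLLOW(R) ⊇ FOLLOW(S) = {$}; in B->R b b R (occurrence 1), R is followed by b b R with FIRST {b}; in B->R b b R (occurrence 2), the suffix after R is empty, so FOLLOW(R) ⊇ FOLLOW(B) = {b, e, g}; in P->R, the suffix after R is empty, so FOLLOW(R) ⊇ FOLLOW(P) = {b}. Thus FOLLOW(R) = {$, b, e, g}.

{$, b, e, g}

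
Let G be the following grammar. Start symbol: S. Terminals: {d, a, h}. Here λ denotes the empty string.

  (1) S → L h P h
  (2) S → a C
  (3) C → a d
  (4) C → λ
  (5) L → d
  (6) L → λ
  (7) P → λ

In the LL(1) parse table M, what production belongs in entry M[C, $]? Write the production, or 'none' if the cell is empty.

FIRST(C) = {λ, a}
FIRST(L) = {λ, d}
FIRST(P) = {λ}
FIRST(S) = {a, d, h}  (via L h P h)
FOLLOW(S) includes $ since S is the start symbol.
FOLLOW(S): S appears on no right-hand side. Thus FOLLOW(S) = {$}.
FOLLOW(C): in S→a C, the suffix after C is empty, so FOLLOW(C) ⊇ FOLLOW(S) = {$}. Thus FOLLOW(C) = {$}.
For C → a d: FIRST(a d) = {a}, so it goes in M[C, t] for t ∈ {a}.
For C → λ: FIRST(λ) = {λ}, so it goes in M[C, t] for t ∈ {}; since λ ∈ FIRST, also for every t ∈ FOLLOW(C) = {$}.

C → λ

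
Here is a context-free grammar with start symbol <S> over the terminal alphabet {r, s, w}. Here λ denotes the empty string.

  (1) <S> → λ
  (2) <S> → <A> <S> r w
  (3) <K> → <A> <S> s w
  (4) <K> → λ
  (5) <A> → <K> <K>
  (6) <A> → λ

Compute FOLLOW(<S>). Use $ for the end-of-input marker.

FIRST(<S>): from <S>→λ we get {λ}; from <S>→<A> <S> r w we get {r, s}. So FIRST(<S>) = {λ, r, s}.
FIRST(<K>): from <K>→<A> <S> s w we get {r, s}; from <K>→λ we get {λ}. So FIRST(<K>) = {λ, r, s}.
FIRST(<A>): from <A>→<K> <K> we get {λ, r, s}; from <A>→λ we get {λ}. So FIRST(<A>) = {λ, r, s}.
FOLLOW(<S>) includes $ since <S> is the start symbol.
FOLLOW(<S>): in <S>→<A> <S> r w, <S> is followed by r w with FIRST {r}; in <K>→<A> <S> s w, <S> is followed by s w with FIRST {s}. Thus FOLLOW(<S>) = {$, r, s}.
FOLLOW(<A>): in <S>→<A> <S> r w, <A> is followed by <S> r w with FIRST {r, s}; in <K>→<A> <S> s w, <A> is followed by <S> s w with FIRST {r, s}. Thus FOLLOW(<A>) = {r, s}.
FOLLOW(<K>): in <A>→<K> <K> (occurrence 1), <K> is followed by <K> with FIRST {λ, r, s}; in <A>→<K> <K> (occurrence 1), the suffix after <K> is nullable, so FOLLOW(<K>) ⊇ FOLLOW(<A>) = {r, s}; in <A>→<K> <K> (occurrence 2), the suffix after <K> is empty, so FOLLOW(<K>) ⊇ FOLLOW(<A>) = {r, s}. Thus FOLLOW(<K>) = {r, s}.

{$, r, s}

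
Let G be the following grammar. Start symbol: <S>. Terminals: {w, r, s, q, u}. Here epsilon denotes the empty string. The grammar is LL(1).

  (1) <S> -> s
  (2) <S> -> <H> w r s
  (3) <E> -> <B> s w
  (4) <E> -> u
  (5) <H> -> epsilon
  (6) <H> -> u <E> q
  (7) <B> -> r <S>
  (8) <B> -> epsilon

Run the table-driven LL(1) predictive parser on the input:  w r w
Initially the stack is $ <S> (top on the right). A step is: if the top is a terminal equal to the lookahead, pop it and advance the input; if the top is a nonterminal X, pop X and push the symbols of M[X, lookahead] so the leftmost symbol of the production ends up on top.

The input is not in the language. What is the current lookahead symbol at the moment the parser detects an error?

     Stack        Input    Action
  1  $ <S>        w r w $  expand <S> -> <H> w r s
  2  $ s r w <H>  w r w $  expand <H> -> epsilon
  3  $ s r w      w r w $  match w
  4  $ s r        r w $    match r
  5  $ s          w $      error: top is terminal s but lookahead is w

w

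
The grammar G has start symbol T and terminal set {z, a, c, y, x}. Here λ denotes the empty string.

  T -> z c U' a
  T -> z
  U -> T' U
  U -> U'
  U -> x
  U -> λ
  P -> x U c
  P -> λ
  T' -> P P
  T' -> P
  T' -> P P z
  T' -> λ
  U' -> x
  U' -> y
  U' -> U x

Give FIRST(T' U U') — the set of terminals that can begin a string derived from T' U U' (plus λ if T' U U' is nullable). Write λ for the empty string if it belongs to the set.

{x, y, z}

FIRST(T): from T->z c U' a we get {z}; from T->z we get {z}. So FIRST(T) = {z}.
FIRST(P): from P->x U c we get {x}; from P->λ we get {λ}. So FIRST(P) = {λ, x}.
FIRST(T'): from T'->P P we get {λ, x}; from T'->P we get {λ, x}; from T'->P P z we get {x, z}; from T'->λ we get {λ}. So FIRST(T') = {λ, x, z}.
FIRST(U): from U->T' U we get {λ, x, y, z}; from U->U' we get {x, y, z}; from U->x we get {x}; from U->λ we get {λ}. So FIRST(U) = {λ, x, y, z}.
FIRST(U'): from U'->x we get {x}; from U'->y we get {y}; from U'->U x we get {x, y, z}. So FIRST(U') = {x, y, z}.
FIRST(T' U U'): take FIRST of each symbol in turn, carrying on past any symbol whose FIRST contains λ; result {x, y, z}.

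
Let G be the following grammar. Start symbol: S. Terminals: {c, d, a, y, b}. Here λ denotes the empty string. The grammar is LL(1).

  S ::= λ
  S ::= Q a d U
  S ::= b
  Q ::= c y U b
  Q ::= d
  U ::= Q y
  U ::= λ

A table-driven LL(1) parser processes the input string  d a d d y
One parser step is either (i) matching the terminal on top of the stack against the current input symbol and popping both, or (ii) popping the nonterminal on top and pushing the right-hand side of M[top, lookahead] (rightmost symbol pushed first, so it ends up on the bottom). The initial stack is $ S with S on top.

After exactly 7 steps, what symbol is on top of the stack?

     Stack      Input        Action
  1  $ S        d a d d y $  expand S ::= Q a d U
  2  $ U d a Q  d a d d y $  expand Q ::= d
  3  $ U d a d  d a d d y $  match d
  4  $ U d a    a d d y $    match a
  5  $ U d      d d y $      match d
  6  $ U        d y $        expand U ::= Q y
  7  $ y Q      d y $        expand Q ::= d
Stack after step 7: $ y d (top = d).

d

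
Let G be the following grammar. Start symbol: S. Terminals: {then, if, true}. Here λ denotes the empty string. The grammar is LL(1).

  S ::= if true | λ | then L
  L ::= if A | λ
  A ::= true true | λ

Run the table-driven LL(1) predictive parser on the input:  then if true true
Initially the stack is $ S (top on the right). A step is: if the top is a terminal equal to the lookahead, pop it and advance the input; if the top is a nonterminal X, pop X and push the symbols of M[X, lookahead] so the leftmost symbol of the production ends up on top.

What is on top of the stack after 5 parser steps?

     Stack     Input                Action
  1  $ S       then if true true $  expand S ::= then L
  2  $ L then  then if true true $  match then
  3  $ L       if true true $       expand L ::= if A
  4  $ A if    if true true $       match if
  5  $ A       true true $          expand A ::= true true
Stack after step 5: $ true true (top = true).

true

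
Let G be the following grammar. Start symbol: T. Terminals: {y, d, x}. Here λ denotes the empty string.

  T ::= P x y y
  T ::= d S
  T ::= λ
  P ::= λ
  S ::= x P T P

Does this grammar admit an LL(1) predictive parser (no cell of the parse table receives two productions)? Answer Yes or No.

FIRST(T) = {λ, d, x}
FIRST(P) = {λ}
FIRST(S) = {x}
FOLLOW(T) = {$}
FOLLOW(P) = {$, d, x}
FOLLOW(S) = {$}
Each cell of M receives at most one production.

Yes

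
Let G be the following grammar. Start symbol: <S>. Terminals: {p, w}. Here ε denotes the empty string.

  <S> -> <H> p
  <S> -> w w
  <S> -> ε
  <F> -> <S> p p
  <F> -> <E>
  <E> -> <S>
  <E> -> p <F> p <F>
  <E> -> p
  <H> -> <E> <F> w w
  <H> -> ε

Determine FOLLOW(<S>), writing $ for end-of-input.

FIRST(<S>): from <S>-><H> p we get {p, w}; from <S>->w w we get {w}; from <S>->ε we get {ε}. So FIRST(<S>) = {ε, p, w}.
FIRST(<E>): from <E>-><S> we get {ε, p, w}; from <E>->p <F> p <F> we get {p}; from <E>->p we get {p}. So FIRST(<E>) = {ε, p, w}.
FIRST(<F>): from <F>-><S> p p we get {p, w}; from <F>-><E> we get {ε, p, w}. So FIRST(<F>) = {ε, p, w}.
FIRST(<H>): from <H>-><E> <F> w w we get {p, w}; from <H>->ε we get {ε}. So FIRST(<H>) = {ε, p, w}.
FOLLOW(<S>) includes $ since <S> is the start symbol.
FOLLOW(<H>): in <S>-><H> p, <H> is followed by p with FIRST {p}. Thus FOLLOW(<H>) = {p}.
FOLLOW(<S>): in <F>-><S> p p, <S> is followed by p p with FIRST {p}; in <E>-><S>, the suffix after <S> is empty, so FOLLOW(<S>) ⊇ FOLLOW(<E>) = {p, w}. Thus FOLLOW(<S>) = {$, p, w}.
FOLLOW(<F>): in <E>->p <F> p <F> (occurrence 1), <F> is followed by p <F> with FIRST {p}; in <E>->p <F> p <F> (occurrence 2), the suffix after <F> is empty, so FOLLOW(<F>) ⊇ FOLLOW(<E>) = {p, w}; in <H>-><E> <F> w w, <F> is followed by w w with FIRST {w}. Thus FOLLOW(<F>) = {p, w}.
FOLLOW(<E>): in <F>-><E>, the suffix after <E> is empty, so FOLLOW(<E>) ⊇ FOLLOW(<F>) = {p, w}; in <H>-><E> <F> w w, <E> is followed by <F> w w with FIRST {p, w}. Thus FOLLOW(<E>) = {p, w}.

{$, p, w}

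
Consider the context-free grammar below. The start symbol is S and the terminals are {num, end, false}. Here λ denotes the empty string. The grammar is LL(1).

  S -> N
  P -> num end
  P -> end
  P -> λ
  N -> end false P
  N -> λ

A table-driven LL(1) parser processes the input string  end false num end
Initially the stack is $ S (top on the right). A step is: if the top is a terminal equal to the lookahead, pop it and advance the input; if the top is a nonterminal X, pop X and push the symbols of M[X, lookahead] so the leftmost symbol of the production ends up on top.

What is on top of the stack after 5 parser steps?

step 1: stack=$ S  input=end false num end $  — expand S -> N
step 2: stack=$ N  input=end false num end $  — expand N -> end false P
step 3: stack=$ P false end  input=end false num end $  — match end
step 4: stack=$ P false  input=false num end $  — match false
step 5: stack=$ P  input=num end $  — expand P -> num end
Stack after step 5: $ end num (top = num).

num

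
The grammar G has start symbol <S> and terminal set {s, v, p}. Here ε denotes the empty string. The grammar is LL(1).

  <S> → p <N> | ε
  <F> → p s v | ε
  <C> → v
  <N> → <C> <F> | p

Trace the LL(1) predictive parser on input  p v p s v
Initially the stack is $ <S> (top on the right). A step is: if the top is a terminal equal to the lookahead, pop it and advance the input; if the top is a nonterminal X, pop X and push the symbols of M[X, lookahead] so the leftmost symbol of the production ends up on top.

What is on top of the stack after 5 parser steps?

<F>

step 1: stack=$ <S>  input=p v p s v $  — expand <S> → p <N>
step 2: stack=$ <N> p  input=p v p s v $  — match p
step 3: stack=$ <N>  input=v p s v $  — expand <N> → <C> <F>
step 4: stack=$ <F> <C>  input=v p s v $  — expand <C> → v
step 5: stack=$ <F> v  input=v p s v $  — match v
Stack after step 5: $ <F> (top = <F>).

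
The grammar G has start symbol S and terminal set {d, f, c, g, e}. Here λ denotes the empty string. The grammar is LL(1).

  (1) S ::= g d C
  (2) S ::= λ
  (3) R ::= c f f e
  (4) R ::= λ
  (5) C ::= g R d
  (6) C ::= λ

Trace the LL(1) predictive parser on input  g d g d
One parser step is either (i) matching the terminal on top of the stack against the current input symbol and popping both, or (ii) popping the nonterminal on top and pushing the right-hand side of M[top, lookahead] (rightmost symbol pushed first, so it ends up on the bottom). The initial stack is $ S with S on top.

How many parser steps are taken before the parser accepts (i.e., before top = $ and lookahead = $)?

step 1: stack=$ S  input=g d g d $  — expand S ::= g d C
step 2: stack=$ C d g  input=g d g d $  — match g
step 3: stack=$ C d  input=d g d $  — match d
step 4: stack=$ C  input=g d $  — expand C ::= g R d
step 5: stack=$ d R g  input=g d $  — match g
step 6: stack=$ d R  input=d $  — expand R ::= λ
step 7: stack=$ d  input=d $  — match d
Accept reached after 7 steps.

7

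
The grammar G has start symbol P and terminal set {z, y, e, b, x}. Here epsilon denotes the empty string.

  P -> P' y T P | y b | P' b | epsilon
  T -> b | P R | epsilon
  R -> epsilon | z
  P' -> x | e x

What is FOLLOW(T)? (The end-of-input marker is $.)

FIRST(R) = {epsilon, z}
FIRST(P') = {e, x}
FIRST(P) = {epsilon, e, x, y}  (via P' y T P, P' b)
FIRST(T) = {epsilon, b, e, x, y, z}  (via P R)
FOLLOW(P) includes $ since P is the start symbol.
FOLLOW(P'): in P->P' y T P, P' is followed by y T P with FIRST {y}; in P->P' b, P' is followed by b with FIRST {b}. Thus FOLLOW(P') = {b, y}.
FOLLOW(P): in P->P' y T P, the suffix after P is empty (adds nothing new); in T->P R, P is followed by R with FIRST {epsilon, z}; in T->P R, the suffix after P is nullable, so FOLLOW(P) ⊇ FOLLOW(T) = {$, e, x, y, z}. Thus FOLLOW(P) = {$, e, x, y, z}.
FOLLOW(T): in P->P' y T P, T is followed by P with FIRST {epsilon, e, x, y}; in P->P' y T P, the suffix after T is nullable, so FOLLOW(T) ⊇ FOLLOW(P) = {$, e, x, y, z}. Thus FOLLOW(T) = {$, e, x, y, z}.
FOLLOW(R): in T->P R, the suffix after R is empty, so FOLLOW(R) ⊇ FOLLOW(T) = {$, e, x, y, z}. Thus FOLLOW(R) = {$, e, x, y, z}.

{$, e, x, y, z}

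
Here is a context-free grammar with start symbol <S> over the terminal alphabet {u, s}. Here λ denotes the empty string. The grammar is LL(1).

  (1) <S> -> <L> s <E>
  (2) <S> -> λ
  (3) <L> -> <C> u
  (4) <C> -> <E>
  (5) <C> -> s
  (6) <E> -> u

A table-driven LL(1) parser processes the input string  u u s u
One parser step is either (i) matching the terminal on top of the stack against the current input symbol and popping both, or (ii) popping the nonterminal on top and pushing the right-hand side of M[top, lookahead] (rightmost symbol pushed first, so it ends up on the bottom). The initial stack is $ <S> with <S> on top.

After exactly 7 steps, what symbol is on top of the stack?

     Stack          Input      Action
  1  $ <S>          u u s u $  expand <S> -> <L> s <E>
  2  $ <E> s <L>    u u s u $  expand <L> -> <C> u
  3  $ <E> s u <C>  u u s u $  expand <C> -> <E>
  4  $ <E> s u <E>  u u s u $  expand <E> -> u
  5  $ <E> s u u    u u s u $  match u
  6  $ <E> s u      u s u $    match u
  7  $ <E> s        s u $      match s
Stack after step 7: $ <E> (top = <E>).

<E>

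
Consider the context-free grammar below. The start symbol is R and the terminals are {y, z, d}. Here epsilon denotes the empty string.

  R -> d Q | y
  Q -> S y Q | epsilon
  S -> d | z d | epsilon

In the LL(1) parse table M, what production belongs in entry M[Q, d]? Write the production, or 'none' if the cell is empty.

FIRST(R) = {d, y}
FIRST(S) = {epsilon, d, z}
FIRST(Q) = {epsilon, d, y, z}  (via S y Q)
FOLLOW(R) includes $ since R is the start symbol.
FOLLOW(R): R appears on no right-hand side. Thus FOLLOW(R) = {$}.
FOLLOW(Q): in R->d Q, the suffix after Q is empty, so FOLLOW(Q) ⊇ FOLLOW(R) = {$}; in Q->S y Q, the suffix after Q is empty (adds nothing new). Thus FOLLOW(Q) = {$}.
For Q -> S y Q: FIRST(S y Q) = {d, y, z}, so it goes in M[Q, t] for t ∈ {d, y, z}.
For Q -> epsilon: FIRST(epsilon) = {epsilon}, so it goes in M[Q, t] for t ∈ {}; since epsilon ∈ FIRST, also for every t ∈ FOLLOW(Q) = {$}.

Q -> S y Q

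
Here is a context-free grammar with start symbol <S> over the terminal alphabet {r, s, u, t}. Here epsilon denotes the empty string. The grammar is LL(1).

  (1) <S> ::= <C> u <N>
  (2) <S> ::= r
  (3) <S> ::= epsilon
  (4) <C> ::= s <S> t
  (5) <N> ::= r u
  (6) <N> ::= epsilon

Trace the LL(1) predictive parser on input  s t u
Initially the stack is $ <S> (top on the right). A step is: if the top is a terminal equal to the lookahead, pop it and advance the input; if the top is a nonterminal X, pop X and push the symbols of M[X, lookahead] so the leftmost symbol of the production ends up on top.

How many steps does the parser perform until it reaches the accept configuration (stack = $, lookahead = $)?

7

     Stack            Input    Action
  1  $ <S>            s t u $  expand <S> ::= <C> u <N>
  2  $ <N> u <C>      s t u $  expand <C> ::= s <S> t
  3  $ <N> u t <S> s  s t u $  match s
  4  $ <N> u t <S>    t u $    expand <S> ::= epsilon
  5  $ <N> u t        t u $    match t
  6  $ <N> u          u $      match u
  7  $ <N>            $        expand <N> ::= epsilon
Accept reached after 7 steps.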